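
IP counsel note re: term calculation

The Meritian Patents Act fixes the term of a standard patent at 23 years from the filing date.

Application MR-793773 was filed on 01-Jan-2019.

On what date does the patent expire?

2042-01-01

Filing date + 23 years → 1 January 2042.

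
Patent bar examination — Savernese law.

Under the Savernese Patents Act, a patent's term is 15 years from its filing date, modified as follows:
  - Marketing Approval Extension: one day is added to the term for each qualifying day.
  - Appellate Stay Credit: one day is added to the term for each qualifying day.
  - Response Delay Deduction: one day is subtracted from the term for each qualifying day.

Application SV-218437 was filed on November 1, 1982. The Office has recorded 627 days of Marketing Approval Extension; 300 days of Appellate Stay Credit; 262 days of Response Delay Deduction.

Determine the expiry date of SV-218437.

Base term: filing date + 15 years → 1 November 1997.
Marketing Approval Extension: +627 days → 21 July 1999.
Appellate Stay Credit: +300 days → 16 May 2000.
Response Delay Deduction: −262 days → 28 August 1999.

August 28, 1999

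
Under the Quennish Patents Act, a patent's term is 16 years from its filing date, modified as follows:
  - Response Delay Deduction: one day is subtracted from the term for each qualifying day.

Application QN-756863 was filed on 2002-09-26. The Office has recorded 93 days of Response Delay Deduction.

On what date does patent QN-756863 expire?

2018-06-25

Base term: filing date + 16 years → 26 September 2018.
Response Delay Deduction: −93 days → 25 June 2018.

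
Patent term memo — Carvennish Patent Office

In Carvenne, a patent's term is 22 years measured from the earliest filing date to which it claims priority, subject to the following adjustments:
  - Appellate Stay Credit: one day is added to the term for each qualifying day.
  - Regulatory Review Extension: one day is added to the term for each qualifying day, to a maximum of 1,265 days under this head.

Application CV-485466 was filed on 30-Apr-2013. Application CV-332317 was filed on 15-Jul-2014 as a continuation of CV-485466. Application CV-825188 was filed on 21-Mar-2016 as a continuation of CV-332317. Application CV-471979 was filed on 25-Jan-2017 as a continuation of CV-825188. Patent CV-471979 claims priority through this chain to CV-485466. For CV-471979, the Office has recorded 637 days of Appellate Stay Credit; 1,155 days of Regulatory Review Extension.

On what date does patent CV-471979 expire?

2040-03-26

Earliest priority filing: 30 April 2013.
Base term: 30 April 2013 + 22 years → 30 April 2035.
Appellate Stay Credit: +637 days → 26 January 2037.
Regulatory Review Extension: 1155 days (within the 1265-day cap) → +1155 days → 26 March 2040.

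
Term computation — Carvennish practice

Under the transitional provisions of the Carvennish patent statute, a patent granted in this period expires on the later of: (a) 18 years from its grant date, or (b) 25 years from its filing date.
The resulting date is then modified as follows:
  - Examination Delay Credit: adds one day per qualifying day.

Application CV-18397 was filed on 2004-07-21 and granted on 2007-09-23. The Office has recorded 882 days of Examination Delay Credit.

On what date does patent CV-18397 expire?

December 20, 2031

(a) grant + 18 years → 23 September 2025.
(b) filing + 25 years → 21 July 2029.
Later of the two: 21 July 2029.
Examination Delay Credit: +882 days → 20 December 2031.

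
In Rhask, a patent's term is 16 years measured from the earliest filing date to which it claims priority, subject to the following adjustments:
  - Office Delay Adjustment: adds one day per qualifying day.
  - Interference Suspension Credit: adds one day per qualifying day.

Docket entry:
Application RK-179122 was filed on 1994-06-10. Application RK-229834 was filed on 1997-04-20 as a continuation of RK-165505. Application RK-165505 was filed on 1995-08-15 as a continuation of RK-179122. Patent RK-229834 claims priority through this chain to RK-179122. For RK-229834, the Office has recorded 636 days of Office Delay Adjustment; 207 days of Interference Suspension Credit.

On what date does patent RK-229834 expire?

2012-09-30

Earliest priority filing: 10 June 1994.
Base term: 10 June 1994 + 16 years → 10 June 2010.
Office Delay Adjustment: +636 days → 7 March 2012.
Interference Suspension Credit: +207 days → 30 September 2012.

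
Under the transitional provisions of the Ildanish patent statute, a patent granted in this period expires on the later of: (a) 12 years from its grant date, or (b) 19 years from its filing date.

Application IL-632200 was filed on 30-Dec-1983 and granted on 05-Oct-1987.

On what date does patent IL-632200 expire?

(a) grant + 12 years → 5 October 1999.
(b) filing + 19 years → 30 December 2002.
Later of the two: 30 December 2002.

2002-12-30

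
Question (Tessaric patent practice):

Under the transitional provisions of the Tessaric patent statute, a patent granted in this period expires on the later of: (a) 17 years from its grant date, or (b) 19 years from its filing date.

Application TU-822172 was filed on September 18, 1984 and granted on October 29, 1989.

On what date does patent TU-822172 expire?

2006-10-29

(a) grant + 17 years → 29 October 2006.
(b) filing + 19 years → 18 September 2003.
Later of the two: 29 October 2006.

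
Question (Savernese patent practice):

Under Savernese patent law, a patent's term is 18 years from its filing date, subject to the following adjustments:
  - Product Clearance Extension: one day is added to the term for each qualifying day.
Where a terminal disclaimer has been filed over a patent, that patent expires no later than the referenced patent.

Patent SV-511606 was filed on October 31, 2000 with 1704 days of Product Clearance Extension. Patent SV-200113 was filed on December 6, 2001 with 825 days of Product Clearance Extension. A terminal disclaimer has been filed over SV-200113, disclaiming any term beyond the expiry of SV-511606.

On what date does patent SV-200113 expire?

Natural term of SV-200113:
  Base: filing + 18 years → 6 December 2019.
  Product Clearance Extension: +825 days → 10 March 2022.
Expiry of referenced patent SV-511606:
  Base: filing + 18 years → 31 October 2018.
  Product Clearance Extension: +1704 days → 1 July 2023.
Terminal disclaimer: SV-200113 expires on the earlier of 10 March 2022 and 1 July 2023.

2022-03-10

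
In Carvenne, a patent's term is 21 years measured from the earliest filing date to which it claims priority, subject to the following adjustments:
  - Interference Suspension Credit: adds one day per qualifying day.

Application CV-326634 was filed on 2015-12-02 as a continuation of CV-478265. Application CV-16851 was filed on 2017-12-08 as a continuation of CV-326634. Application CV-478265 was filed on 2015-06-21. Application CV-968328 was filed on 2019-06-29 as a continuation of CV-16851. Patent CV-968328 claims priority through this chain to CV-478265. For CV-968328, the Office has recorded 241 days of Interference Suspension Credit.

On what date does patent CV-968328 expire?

Earliest priority filing: 21 June 2015.
Base term: 21 June 2015 + 21 years → 21 June 2036.
Interference Suspension Credit: +241 days → 17 February 2037.

2037-02-17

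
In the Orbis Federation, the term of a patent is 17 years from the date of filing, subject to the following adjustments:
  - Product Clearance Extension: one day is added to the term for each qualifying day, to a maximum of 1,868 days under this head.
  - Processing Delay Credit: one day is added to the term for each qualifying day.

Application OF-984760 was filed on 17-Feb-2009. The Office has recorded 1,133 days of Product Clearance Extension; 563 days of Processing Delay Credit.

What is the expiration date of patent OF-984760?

Base term: filing date + 17 years → 17 February 2026.
Product Clearance Extension: 1133 days (within the 1868-day cap) → +1133 days → 26 March 2029.
Processing Delay Credit: +563 days → 10 October 2030.

2030-10-10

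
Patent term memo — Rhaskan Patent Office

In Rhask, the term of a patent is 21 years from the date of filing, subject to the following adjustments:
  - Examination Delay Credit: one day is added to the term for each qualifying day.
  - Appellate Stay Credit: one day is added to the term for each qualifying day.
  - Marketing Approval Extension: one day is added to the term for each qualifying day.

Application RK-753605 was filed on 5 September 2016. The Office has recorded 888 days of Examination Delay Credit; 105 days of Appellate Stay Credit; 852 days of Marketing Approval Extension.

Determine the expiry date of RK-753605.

2042-09-24

Base term: filing date + 21 years → 5 September 2037.
Examination Delay Credit: +888 days → 10 February 2040.
Appellate Stay Credit: +105 days → 25 May 2040.
Marketing Approval Extension: +852 days → 24 September 2042.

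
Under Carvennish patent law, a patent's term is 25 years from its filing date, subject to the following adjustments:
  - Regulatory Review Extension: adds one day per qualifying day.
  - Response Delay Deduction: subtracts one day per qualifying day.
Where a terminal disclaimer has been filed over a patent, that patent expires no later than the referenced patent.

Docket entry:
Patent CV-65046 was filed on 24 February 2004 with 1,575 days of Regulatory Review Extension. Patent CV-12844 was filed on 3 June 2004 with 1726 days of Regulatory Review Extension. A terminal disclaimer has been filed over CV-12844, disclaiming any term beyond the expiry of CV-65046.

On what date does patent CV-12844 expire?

Natural term of CV-12844:
  Base: filing + 25 years → 3 June 2029.
  Regulatory Review Extension: +1726 days → 23 February 2034.
Expiry of referenced patent CV-65046:
  Base: filing + 25 years → 24 February 2029.
  Regulatory Review Extension: +1575 days → 18 June 2033.
Terminal disclaimer: CV-12844 expires on the earlier of 23 February 2034 and 18 June 2033.

2033-06-18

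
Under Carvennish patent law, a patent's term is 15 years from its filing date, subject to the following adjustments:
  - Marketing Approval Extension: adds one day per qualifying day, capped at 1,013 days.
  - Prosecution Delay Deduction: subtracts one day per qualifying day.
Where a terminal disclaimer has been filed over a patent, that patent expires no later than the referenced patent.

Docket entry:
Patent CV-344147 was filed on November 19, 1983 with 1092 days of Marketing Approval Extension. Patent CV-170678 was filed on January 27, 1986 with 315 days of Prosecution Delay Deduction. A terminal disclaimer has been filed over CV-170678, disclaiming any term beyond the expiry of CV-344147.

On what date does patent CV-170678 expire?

2000-03-18

Natural term of CV-170678:
  Base: filing + 15 years → 27 January 2001.
  Prosecution Delay Deduction: −315 days → 18 March 2000.
Expiry of referenced patent CV-344147:
  Base: filing + 15 years → 19 November 1998.
  Marketing Approval Extension: 1092 days claimed exceeds the 1013-day cap, so +1013 days → 28 August 2001.
Terminal disclaimer: CV-170678 expires on the earlier of 18 March 2000 and 28 August 2001.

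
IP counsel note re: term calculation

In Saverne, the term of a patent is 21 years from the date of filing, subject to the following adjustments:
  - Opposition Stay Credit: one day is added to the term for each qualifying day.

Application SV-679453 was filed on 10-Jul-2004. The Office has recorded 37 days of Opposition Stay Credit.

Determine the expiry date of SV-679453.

Base term: filing date + 21 years → 10 July 2025.
Opposition Stay Credit: +37 days → 16 August 2025.

August 16, 2025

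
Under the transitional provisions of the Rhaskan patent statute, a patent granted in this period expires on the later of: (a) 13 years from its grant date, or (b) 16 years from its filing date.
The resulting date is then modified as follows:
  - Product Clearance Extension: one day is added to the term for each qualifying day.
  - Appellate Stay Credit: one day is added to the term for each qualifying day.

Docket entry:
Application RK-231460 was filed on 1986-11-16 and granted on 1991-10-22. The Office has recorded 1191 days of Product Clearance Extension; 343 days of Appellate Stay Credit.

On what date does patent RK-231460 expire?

(a) grant + 13 years → 22 October 2004.
(b) filing + 16 years → 16 November 2002.
Later of the two: 22 October 2004.
Product Clearance Extension: +1191 days → 26 January 2008.
Appellate Stay Credit: +343 days → 3 January 2009.

January 3, 2009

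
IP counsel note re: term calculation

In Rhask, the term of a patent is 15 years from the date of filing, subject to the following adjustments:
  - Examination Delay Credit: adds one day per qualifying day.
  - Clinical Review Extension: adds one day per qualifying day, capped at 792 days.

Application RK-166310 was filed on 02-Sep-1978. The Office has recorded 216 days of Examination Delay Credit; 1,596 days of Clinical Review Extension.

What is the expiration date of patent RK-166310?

1996-06-06

Base term: filing date + 15 years → 2 September 1993.
Examination Delay Credit: +216 days → 6 April 1994.
Clinical Review Extension: 1596 days claimed exceeds the 792-day cap, so +792 days → 6 June 1996.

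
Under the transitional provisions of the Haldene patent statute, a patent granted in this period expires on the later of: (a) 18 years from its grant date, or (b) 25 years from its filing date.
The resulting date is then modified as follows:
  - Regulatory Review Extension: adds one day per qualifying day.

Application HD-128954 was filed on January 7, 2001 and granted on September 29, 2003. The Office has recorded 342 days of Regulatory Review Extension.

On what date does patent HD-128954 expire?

December 15, 2026

(a) grant + 18 years → 29 September 2021.
(b) filing + 25 years → 7 January 2026.
Later of the two: 7 January 2026.
Regulatory Review Extension: +342 days → 15 December 2026.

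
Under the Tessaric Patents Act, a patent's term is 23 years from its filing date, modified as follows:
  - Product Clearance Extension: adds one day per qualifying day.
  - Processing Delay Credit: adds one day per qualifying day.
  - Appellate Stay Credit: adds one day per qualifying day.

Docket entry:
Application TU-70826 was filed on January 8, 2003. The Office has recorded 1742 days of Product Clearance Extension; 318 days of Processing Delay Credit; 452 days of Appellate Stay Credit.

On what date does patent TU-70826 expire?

2032-11-24

Base term: filing date + 23 years → 8 January 2026.
Product Clearance Extension: +1742 days → 16 October 2030.
Processing Delay Credit: +318 days → 30 August 2031.
Appellate Stay Credit: +452 days → 24 November 2032.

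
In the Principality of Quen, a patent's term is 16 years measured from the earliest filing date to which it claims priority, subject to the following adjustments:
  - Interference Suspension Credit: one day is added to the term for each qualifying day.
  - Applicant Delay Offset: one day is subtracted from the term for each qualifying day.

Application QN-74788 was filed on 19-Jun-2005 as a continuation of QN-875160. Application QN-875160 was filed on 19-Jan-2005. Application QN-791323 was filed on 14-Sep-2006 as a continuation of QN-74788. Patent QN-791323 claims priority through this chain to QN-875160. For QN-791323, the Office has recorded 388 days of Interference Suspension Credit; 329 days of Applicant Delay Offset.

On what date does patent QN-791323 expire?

2021-03-19

Earliest priority filing: 19 January 2005.
Base term: 19 January 2005 + 16 years → 19 January 2021.
Interference Suspension Credit: +388 days → 11 February 2022.
Applicant Delay Offset: −329 days → 19 March 2021.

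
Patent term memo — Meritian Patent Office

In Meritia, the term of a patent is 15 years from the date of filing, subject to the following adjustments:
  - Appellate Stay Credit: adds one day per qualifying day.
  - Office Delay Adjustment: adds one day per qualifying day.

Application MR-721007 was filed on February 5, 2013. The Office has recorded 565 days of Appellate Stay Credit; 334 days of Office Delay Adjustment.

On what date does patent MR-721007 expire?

Base term: filing date + 15 years → 5 February 2028.
Appellate Stay Credit: +565 days → 23 August 2029.
Office Delay Adjustment: +334 days → 23 July 2030.

July 23, 2030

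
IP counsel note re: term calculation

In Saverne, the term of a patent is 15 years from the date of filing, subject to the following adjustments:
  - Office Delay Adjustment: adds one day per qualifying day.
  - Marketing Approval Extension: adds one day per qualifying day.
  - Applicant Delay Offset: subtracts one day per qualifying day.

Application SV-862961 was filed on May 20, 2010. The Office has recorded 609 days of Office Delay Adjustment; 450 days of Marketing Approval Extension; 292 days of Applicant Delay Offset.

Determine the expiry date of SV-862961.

Base term: filing date + 15 years → 20 May 2025.
Office Delay Adjustment: +609 days → 19 January 2027.
Marketing Approval Extension: +450 days → 13 April 2028.
Applicant Delay Offset: −292 days → 26 June 2027.

June 26, 2027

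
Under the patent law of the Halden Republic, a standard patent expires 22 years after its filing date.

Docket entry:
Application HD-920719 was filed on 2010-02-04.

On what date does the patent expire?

Filing date + 22 years → 4 February 2032.

February 4, 2032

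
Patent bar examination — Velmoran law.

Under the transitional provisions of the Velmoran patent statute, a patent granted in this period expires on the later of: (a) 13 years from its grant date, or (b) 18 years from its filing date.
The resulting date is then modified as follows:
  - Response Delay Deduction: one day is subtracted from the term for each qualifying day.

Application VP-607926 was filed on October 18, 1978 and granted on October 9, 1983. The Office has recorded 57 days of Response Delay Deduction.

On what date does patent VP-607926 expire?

August 22, 1996

(a) grant + 13 years → 9 October 1996.
(b) filing + 18 years → 18 October 1996.
Later of the two: 18 October 1996.
Response Delay Deduction: −57 days → 22 August 1996.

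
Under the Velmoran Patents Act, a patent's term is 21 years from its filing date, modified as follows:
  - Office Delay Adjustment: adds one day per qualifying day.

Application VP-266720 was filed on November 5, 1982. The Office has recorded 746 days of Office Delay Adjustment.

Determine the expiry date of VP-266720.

November 20, 2005

Base term: filing date + 21 years → 5 November 2003.
Office Delay Adjustment: +746 days → 20 November 2005.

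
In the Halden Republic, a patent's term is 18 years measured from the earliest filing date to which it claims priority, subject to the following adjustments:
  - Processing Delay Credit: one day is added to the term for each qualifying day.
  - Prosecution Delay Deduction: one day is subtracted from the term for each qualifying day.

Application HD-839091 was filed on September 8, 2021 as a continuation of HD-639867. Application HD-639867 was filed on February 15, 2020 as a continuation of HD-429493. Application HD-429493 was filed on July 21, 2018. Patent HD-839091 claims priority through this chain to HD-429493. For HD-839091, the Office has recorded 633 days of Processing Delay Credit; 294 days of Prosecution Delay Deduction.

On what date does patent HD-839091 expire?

Earliest priority filing: 21 July 2018.
Base term: 21 July 2018 + 18 years → 21 July 2036.
Processing Delay Credit: +633 days → 15 April 2038.
Prosecution Delay Deduction: −294 days → 25 June 2037.

June 25, 2037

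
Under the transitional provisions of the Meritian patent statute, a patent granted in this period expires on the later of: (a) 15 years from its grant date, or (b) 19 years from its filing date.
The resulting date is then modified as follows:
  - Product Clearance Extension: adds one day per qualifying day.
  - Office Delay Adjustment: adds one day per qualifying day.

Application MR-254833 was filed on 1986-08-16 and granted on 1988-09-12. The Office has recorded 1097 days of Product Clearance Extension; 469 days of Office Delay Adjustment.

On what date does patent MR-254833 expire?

(a) grant + 15 years → 12 September 2003.
(b) filing + 19 years → 16 August 2005.
Later of the two: 16 August 2005.
Product Clearance Extension: +1097 days → 17 August 2008.
Office Delay Adjustment: +469 days → 29 November 2009.

2009-11-29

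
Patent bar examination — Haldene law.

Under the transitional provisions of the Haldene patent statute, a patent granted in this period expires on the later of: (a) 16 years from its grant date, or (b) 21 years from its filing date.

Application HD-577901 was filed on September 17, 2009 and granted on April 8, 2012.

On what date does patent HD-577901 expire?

(a) grant + 16 years → 8 April 2028.
(b) filing + 21 years → 17 September 2030.
Later of the two: 17 September 2030.

2030-09-17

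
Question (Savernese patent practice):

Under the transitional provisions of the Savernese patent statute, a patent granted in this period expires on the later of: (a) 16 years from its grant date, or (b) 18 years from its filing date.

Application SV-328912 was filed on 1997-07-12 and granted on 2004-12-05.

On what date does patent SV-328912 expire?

(a) grant + 16 years → 5 December 2020.
(b) filing + 18 years → 12 July 2015.
Later of the two: 5 December 2020.

December 5, 2020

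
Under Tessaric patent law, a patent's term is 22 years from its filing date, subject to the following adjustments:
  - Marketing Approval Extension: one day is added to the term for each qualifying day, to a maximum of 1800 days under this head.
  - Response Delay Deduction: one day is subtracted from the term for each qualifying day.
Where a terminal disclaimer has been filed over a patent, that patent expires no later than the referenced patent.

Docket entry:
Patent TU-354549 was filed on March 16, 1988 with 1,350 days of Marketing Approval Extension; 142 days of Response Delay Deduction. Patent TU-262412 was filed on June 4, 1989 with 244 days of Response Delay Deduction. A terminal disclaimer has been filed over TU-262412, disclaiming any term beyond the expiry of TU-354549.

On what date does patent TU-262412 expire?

Natural term of TU-262412:
  Base: filing + 22 years → 4 June 2011.
  Response Delay Deduction: −244 days → 3 October 2010.
Expiry of referenced patent TU-354549:
  Base: filing + 22 years → 16 March 2010.
  Marketing Approval Extension: 1350 days (within the 1800-day cap) → +1350 days → 25 November 2013.
  Response Delay Deduction: −142 days → 6 July 2013.
Terminal disclaimer: TU-262412 expires on the earlier of 3 October 2010 and 6 July 2013.

October 3, 2010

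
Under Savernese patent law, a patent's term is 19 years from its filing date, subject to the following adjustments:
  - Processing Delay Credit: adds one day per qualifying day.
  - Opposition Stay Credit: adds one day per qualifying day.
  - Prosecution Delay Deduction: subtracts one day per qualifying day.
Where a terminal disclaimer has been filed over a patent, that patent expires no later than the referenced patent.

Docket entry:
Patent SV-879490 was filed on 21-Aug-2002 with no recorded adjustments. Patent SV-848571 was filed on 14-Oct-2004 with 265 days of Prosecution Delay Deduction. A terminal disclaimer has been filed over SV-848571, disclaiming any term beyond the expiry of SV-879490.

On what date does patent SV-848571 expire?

Natural term of SV-848571:
  Base: filing + 19 years → 14 October 2023.
  Prosecution Delay Deduction: −265 days → 22 January 2023.
Expiry of referenced patent SV-879490:
  Base: filing + 19 years → 21 August 2021.
Terminal disclaimer: SV-848571 expires on the earlier of 22 January 2023 and 21 August 2021.

August 21, 2021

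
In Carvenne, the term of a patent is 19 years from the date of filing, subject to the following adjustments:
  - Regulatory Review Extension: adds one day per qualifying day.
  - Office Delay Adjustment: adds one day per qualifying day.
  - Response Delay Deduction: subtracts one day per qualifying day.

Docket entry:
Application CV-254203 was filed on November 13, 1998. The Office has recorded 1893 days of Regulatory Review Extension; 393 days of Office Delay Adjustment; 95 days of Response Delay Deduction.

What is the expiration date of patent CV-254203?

Base term: filing date + 19 years → 13 November 2017.
Regulatory Review Extension: +1893 days → 19 January 2023.
Office Delay Adjustment: +393 days → 16 February 2024.
Response Delay Deduction: −95 days → 13 November 2023.

2023-11-13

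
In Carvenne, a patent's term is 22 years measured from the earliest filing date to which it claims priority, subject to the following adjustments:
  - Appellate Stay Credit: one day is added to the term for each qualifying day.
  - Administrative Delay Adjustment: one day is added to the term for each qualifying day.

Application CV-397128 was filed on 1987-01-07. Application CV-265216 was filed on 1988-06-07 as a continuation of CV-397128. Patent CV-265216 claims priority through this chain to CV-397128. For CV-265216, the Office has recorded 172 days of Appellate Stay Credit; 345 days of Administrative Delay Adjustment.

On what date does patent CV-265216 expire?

Earliest priority filing: 7 January 1987.
Base term: 7 January 1987 + 22 years → 7 January 2009.
Appellate Stay Credit: +172 days → 28 June 2009.
Administrative Delay Adjustment: +345 days → 8 June 2010.

June 8, 2010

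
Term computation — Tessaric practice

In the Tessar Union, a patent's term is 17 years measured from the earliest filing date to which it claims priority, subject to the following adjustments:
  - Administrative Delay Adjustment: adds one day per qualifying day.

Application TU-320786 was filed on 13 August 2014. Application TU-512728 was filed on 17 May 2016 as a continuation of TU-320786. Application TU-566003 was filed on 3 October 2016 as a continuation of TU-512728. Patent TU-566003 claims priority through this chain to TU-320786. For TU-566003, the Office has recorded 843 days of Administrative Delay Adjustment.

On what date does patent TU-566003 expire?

Earliest priority filing: 13 August 2014.
Base term: 13 August 2014 + 17 years → 13 August 2031.
Administrative Delay Adjustment: +843 days → 3 December 2033.

2033-12-03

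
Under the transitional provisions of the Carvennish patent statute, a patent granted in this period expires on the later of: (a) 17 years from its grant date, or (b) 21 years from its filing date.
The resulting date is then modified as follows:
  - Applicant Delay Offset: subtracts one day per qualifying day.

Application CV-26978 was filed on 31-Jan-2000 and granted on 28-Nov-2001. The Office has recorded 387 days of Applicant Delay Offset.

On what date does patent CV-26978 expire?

(a) grant + 17 years → 28 November 2018.
(b) filing + 21 years → 31 January 2021.
Later of the two: 31 January 2021.
Applicant Delay Offset: −387 days → 10 January 2020.

January 10, 2020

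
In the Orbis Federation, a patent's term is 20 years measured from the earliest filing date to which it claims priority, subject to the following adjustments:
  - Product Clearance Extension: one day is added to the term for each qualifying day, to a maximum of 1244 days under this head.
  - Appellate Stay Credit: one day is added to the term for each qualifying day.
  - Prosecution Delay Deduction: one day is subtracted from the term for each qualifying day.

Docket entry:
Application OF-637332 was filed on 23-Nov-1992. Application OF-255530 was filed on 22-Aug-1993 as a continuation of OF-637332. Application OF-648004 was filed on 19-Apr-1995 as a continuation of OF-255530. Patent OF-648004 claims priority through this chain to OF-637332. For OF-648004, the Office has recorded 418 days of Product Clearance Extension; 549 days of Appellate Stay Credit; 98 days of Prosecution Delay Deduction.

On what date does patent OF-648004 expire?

April 11, 2015

Earliest priority filing: 23 November 1992.
Base term: 23 November 1992 + 20 years → 23 November 2012.
Product Clearance Extension: 418 days (within the 1244-day cap) → +418 days → 15 January 2014.
Appellate Stay Credit: +549 days → 18 July 2015.
Prosecution Delay Deduction: −98 days → 11 April 2015.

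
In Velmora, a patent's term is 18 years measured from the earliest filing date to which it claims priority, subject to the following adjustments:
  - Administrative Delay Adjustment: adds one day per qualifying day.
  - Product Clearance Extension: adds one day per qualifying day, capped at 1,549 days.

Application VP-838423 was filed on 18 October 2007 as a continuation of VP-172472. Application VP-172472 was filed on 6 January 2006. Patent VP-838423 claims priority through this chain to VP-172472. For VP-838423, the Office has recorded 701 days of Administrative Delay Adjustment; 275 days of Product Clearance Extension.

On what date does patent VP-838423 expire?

September 8, 2026

Earliest priority filing: 6 January 2006.
Base term: 6 January 2006 + 18 years → 6 January 2024.
Administrative Delay Adjustment: +701 days → 7 December 2025.
Product Clearance Extension: 275 days (within the 1549-day cap) → +275 days → 8 September 2026.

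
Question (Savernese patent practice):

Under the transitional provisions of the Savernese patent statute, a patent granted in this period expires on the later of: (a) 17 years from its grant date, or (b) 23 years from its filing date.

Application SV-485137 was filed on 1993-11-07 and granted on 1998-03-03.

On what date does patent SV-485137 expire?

2016-11-07

(a) grant + 17 years → 3 March 2015.
(b) filing + 23 years → 7 November 2016.
Later of the two: 7 November 2016.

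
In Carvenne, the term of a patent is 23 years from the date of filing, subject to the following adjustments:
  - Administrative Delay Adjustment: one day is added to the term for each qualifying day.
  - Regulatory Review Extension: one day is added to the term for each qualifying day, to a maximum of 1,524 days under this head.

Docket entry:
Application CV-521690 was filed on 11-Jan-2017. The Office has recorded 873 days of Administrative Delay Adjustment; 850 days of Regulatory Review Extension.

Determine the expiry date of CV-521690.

2044-09-29

Base term: filing date + 23 years → 11 January 2040.
Administrative Delay Adjustment: +873 days → 2 June 2042.
Regulatory Review Extension: 850 days (within the 1524-day cap) → +850 days → 29 September 2044.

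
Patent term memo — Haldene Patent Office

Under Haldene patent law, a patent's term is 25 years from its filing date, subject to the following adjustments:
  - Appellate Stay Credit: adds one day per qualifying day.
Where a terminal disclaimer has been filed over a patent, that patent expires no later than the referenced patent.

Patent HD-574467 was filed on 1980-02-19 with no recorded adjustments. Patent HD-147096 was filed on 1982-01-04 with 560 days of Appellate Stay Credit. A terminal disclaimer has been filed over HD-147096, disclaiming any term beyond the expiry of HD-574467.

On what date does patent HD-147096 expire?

February 19, 2005

Natural term of HD-147096:
  Base: filing + 25 years → 4 January 2007.
  Appellate Stay Credit: +560 days → 17 July 2008.
Expiry of referenced patent HD-574467:
  Base: filing + 25 years → 19 February 2005.
Terminal disclaimer: HD-147096 expires on the earlier of 17 July 2008 and 19 February 2005.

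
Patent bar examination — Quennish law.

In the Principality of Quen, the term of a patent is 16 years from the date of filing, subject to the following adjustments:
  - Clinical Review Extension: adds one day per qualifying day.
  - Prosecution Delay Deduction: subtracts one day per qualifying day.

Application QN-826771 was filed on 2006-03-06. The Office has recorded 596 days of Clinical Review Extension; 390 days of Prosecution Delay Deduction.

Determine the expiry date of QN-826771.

2022-09-28

Base term: filing date + 16 years → 6 March 2022.
Clinical Review Extension: +596 days → 23 October 2023.
Prosecution Delay Deduction: −390 days → 28 September 2022.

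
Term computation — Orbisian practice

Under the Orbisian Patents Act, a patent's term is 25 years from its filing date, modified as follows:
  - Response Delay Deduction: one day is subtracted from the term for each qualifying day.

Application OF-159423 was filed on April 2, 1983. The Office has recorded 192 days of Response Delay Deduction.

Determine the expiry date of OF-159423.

September 23, 2007

Base term: filing date + 25 years → 2 April 2008.
Response Delay Deduction: −192 days → 23 September 2007.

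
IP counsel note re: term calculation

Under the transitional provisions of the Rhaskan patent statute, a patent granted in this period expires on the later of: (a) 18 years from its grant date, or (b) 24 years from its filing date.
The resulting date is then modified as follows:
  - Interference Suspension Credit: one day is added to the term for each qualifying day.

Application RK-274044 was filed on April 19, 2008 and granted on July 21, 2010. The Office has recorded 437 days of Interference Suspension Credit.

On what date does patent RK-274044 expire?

June 30, 2033

(a) grant + 18 years → 21 July 2028.
(b) filing + 24 years → 19 April 2032.
Later of the two: 19 April 2032.
Interference Suspension Credit: +437 days → 30 June 2033.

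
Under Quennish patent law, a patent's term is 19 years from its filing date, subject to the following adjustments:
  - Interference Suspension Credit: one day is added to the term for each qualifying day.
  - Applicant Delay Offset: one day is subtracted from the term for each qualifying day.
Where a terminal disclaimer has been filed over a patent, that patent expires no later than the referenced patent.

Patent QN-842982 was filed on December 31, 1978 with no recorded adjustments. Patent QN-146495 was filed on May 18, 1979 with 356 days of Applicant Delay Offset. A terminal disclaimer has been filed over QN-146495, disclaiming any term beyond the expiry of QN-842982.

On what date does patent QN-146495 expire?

Natural term of QN-146495:
  Base: filing + 19 years → 18 May 1998.
  Applicant Delay Offset: −356 days → 27 May 1997.
Expiry of referenced patent QN-842982:
  Base: filing + 19 years → 31 December 1997.
Terminal disclaimer: QN-146495 expires on the earlier of 27 May 1997 and 31 December 1997.

1997-05-27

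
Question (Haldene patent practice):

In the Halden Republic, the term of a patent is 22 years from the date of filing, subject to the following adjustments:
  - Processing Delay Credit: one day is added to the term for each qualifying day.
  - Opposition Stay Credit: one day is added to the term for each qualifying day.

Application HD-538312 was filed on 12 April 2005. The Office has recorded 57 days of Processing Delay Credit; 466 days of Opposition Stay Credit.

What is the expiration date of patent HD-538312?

Base term: filing date + 22 years → 12 April 2027.
Processing Delay Credit: +57 days → 8 June 2027.
Opposition Stay Credit: +466 days → 16 September 2028.

September 16, 2028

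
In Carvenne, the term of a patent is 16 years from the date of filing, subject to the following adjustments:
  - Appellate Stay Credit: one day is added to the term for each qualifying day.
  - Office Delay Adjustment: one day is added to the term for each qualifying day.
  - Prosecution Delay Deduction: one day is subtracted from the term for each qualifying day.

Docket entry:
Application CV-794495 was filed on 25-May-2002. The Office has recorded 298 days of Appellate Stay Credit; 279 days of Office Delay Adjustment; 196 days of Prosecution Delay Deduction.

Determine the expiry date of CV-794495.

Base term: filing date + 16 years → 25 May 2018.
Appellate Stay Credit: +298 days → 19 March 2019.
Office Delay Adjustment: +279 days → 23 December 2019.
Prosecution Delay Deduction: −196 days → 10 June 2019.

2019-06-10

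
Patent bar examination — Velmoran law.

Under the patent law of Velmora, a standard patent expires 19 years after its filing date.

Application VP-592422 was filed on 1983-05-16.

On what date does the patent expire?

2002-05-16

Filing date + 19 years → 16 May 2002.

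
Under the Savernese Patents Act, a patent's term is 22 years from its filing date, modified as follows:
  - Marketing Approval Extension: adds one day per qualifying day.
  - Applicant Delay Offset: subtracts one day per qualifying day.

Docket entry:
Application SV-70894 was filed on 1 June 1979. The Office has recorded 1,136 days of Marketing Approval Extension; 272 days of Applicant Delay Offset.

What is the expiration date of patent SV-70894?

2003-10-13

Base term: filing date + 22 years → 1 June 2001.
Marketing Approval Extension: +1136 days → 11 July 2004.
Applicant Delay Offset: −272 days → 13 October 2003.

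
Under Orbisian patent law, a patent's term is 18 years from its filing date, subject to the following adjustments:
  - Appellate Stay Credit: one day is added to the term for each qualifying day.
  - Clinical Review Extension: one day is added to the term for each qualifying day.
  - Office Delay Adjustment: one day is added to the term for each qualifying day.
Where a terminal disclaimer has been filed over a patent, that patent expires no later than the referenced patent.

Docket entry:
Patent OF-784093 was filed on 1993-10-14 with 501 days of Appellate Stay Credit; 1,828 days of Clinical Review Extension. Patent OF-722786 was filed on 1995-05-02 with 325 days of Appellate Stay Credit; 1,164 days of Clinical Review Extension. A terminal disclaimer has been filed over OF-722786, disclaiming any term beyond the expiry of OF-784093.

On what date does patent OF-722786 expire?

2017-05-30

Natural term of OF-722786:
  Base: filing + 18 years → 2 May 2013.
  Appellate Stay Credit: +325 days → 23 March 2014.
  Clinical Review Extension: +1164 days → 30 May 2017.
Expiry of referenced patent OF-784093:
  Base: filing + 18 years → 14 October 2011.
  Appellate Stay Credit: +501 days → 26 February 2013.
  Clinical Review Extension: +1828 days → 28 February 2018.
Terminal disclaimer: OF-722786 expires on the earlier of 30 May 2017 and 28 February 2018.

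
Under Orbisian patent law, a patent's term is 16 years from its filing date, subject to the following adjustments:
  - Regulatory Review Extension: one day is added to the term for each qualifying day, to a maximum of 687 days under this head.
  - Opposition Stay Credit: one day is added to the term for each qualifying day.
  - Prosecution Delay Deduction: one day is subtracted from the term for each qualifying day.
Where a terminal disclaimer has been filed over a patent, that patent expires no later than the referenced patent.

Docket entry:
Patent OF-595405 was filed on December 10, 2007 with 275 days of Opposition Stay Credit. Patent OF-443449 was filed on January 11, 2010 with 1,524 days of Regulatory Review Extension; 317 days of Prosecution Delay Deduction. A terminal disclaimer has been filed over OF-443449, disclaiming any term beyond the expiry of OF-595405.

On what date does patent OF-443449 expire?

September 10, 2024

Natural term of OF-443449:
  Base: filing + 16 years → 11 January 2026.
  Regulatory Review Extension: 1524 days claimed exceeds the 687-day cap, so +687 days → 29 November 2027.
  Prosecution Delay Deduction: −317 days → 16 January 2027.
Expiry of referenced patent OF-595405:
  Base: filing + 16 years → 10 December 2023.
  Opposition Stay Credit: +275 days → 10 September 2024.
Terminal disclaimer: OF-443449 expires on the earlier of 16 January 2027 and 10 September 2024.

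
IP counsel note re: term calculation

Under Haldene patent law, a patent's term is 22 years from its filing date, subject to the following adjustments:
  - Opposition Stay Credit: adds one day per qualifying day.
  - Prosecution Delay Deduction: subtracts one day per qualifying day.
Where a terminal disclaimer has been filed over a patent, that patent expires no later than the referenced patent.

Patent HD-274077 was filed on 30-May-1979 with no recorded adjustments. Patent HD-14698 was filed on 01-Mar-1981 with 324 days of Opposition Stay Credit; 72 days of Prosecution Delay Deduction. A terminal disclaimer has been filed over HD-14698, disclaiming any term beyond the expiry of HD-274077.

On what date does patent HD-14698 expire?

2001-05-30

Natural term of HD-14698:
  Base: filing + 22 years → 1 March 2003.
  Opposition Stay Credit: +324 days → 19 January 2004.
  Prosecution Delay Deduction: −72 days → 8 November 2003.
Expiry of referenced patent HD-274077:
  Base: filing + 22 years → 30 May 2001.
Terminal disclaimer: HD-14698 expires on the earlier of 8 November 2003 and 30 May 2001.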